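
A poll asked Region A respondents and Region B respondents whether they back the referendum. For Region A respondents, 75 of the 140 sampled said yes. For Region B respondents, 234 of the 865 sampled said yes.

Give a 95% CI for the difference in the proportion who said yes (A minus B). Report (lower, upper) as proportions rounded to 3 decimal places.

Sample proportions: 75/140 = 0.5357, 234/865 = 0.2705.
Each SE is √(p̂(1−p̂)/n): √(0.5357·0.4643/140) = 0.04215 and √(0.2705·0.7295/865) = 0.01510.
SE(p̂₁ − p̂₂) = √(SE₁² + SE₂²) = √(0.0017766225 + 0.00022801) = 0.04477, since the two samples are independent.
At 95% confidence z* = 1.960; margin = 1.960 × 0.04477 = 0.08775.
The difference is 0.5357 − 0.2705 = 0.2652, so the interval is 0.2652 ± 0.08775 = (0.177, 0.353).

(0.177, 0.353)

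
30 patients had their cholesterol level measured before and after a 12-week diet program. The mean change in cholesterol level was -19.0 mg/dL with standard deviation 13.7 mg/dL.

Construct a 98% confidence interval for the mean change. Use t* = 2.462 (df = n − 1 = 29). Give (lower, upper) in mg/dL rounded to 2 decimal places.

(-25.16, -12.84)

This is a matched-pairs design, so SE = s_d/√n = 13.7/√30 = 2.5013.
Margin = 2.462 × 2.5013 = 6.1582; the interval is -19.0 ± 6.1582 = (-25.16, -12.84).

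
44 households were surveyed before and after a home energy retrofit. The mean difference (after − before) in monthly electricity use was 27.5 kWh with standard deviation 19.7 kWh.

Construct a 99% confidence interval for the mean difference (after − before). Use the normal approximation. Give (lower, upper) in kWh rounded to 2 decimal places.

This is a matched-pairs design, so SE = s_d/√n = 19.7/√44 = 2.9699.
Margin = 2.576 × 2.9699 = 7.6505; the interval is 27.5 ± 7.6505 = (19.85, 35.15).

(19.85, 35.15)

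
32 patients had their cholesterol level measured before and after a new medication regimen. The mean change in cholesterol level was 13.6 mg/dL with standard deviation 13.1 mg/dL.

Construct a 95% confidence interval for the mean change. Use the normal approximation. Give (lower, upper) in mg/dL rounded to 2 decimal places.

Paired design: SE = s_d/√n = 13.1/√32 = 2.3158.
z* = 1.960; margin of error = 1.960 × 2.3158 = 4.5390.
13.6 ± 4.5390 → (9.06, 18.14).

(9.06, 18.14)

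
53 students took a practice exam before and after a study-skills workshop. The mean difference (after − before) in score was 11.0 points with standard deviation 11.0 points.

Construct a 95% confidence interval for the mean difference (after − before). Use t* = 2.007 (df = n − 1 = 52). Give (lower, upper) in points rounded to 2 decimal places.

Paired design: SE = s_d/√n = 11.0/√53 = 1.5110.
t* = 2.007; margin of error = 2.007 × 1.5110 = 3.0326.
11.0 ± 3.0326 → (7.97, 14.03).

(7.97, 14.03)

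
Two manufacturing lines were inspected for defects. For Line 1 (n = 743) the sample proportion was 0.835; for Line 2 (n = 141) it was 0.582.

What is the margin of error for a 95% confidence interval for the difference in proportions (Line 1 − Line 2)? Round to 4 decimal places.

0.0857

Each SE is √(p̂(1−p̂)/n): √(0.8350·0.1650/743) = 0.01362 and √(0.5820·0.4180/141) = 0.04154.
SE(p̂₁ − p̂₂) = √(SE₁² + SE₂²) = √(0.0001855044 + 0.0017255716) = 0.04372, since the two samples are independent.
At 95% confidence z* = 1.960; margin = 1.960 × 0.04372 = 0.08569.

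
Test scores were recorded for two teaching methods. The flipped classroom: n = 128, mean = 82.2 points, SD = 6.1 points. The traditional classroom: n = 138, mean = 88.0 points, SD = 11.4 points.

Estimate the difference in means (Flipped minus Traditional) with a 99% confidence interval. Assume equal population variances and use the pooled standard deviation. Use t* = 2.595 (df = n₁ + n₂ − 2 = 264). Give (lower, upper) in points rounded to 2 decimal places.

Pooled variance s_p² = [127·6.1² + 137·11.4²] / (128+138−2) = 85.3416, so s_p = 9.2381.
SE_diff = s_p·√(1/n₁ + 1/n₂) = 9.2381·√(1/128 + 1/138) = 1.1336.
t* = 2.595; margin = 2.595 × 1.1336 = 2.9417.
Difference = 82.2 − 88.0 = -5.8000.
-5.8000 ± 2.9417 → (-8.74, -2.86).

(-8.74, -2.86)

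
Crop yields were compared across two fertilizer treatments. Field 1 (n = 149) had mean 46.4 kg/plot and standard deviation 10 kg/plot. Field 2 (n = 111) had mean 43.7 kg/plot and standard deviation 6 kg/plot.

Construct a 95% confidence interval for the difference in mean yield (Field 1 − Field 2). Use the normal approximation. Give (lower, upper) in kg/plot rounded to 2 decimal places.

Per-group SEs: s₁/√n₁ = 10/√149 = 0.8192, s₂/√n₂ = 6/√111 = 0.5695.
Unpooled SE of the difference: √(0.67108864 + 0.32433025) = 0.9977.
Margin of error = z* · SE = 1.960 × 0.9977 = 1.9555.
x̄₁ − x̄₂ = 46.4 − 43.7 = 2.7000.
CI: 2.7000 ± 1.9555 = (0.74, 4.66).

(0.74, 4.66)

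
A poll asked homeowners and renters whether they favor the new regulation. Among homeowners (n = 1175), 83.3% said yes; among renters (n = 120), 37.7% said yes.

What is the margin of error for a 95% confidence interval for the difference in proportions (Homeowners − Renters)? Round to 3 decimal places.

The two standard errors are √(0.8330×0.1670/1175) = 0.01088 and √(0.3770×0.6230/120) = 0.04424.
Because the samples are independent, SE_diff = √(0.01088² + 0.04424²) = 0.04556.
Using z* = 1.960 for 95%, ME = 1.960 × 0.04556 = 0.08930.

0.089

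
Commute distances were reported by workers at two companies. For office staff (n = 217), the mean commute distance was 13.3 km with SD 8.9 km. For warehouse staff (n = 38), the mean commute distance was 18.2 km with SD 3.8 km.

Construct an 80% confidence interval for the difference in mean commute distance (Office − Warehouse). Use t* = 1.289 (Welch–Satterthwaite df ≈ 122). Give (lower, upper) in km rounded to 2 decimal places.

(-6.01, -3.79)

Standard errors of each mean: 8.9/√217 = 0.6042 and 3.8/√38 = 0.6164.
SE(x̄₁ − x̄₂) = √(0.6042² + 0.6164²) = 0.8631 for independent samples with unequal variances.
With t* = 1.289, the margin is 1.289 × 0.8631 = 1.1125.
x̄₁ − x̄₂ = 13.3 − 18.2 = -4.9000; the interval is -4.9000 ± 1.1125 = (-6.01, -3.79).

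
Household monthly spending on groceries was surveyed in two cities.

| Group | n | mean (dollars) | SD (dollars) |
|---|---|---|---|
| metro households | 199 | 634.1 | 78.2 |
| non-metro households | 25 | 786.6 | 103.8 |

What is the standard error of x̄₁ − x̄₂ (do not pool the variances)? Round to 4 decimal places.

21.4874

Per-group SEs: s₁/√n₁ = 78.2/√199 = 5.5435, s₂/√n₂ = 103.8/√25 = 20.7600.
Unpooled SE of the difference: √(30.73039225 + 430.9776) = 21.4874.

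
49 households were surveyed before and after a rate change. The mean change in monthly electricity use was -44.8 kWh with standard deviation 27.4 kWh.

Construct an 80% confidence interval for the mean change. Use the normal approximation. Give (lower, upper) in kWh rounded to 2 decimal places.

(-49.82, -39.78)

Paired design: SE = s_d/√n = 27.4/√49 = 3.9143.
z* = 1.282; margin of error = 1.282 × 3.9143 = 5.0181.
-44.8 ± 5.0181 → (-49.82, -39.78).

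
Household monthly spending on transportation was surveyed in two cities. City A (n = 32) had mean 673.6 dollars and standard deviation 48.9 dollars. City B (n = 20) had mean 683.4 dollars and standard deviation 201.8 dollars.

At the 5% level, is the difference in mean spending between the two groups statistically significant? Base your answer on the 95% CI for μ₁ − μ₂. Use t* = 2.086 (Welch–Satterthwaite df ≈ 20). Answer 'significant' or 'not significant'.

Standard errors of each mean: 48.9/√32 = 8.6444 and 201.8/√20 = 45.1239.
SE(x̄₁ − x̄₂) = √(8.6444² + 45.1239²) = 45.9444 for independent samples with unequal variances.
With t* = 2.086, the margin is 2.086 × 45.9444 = 95.8400.
x̄₁ − x̄₂ = 673.6 − 683.4 = -9.8000; the interval is -9.8000 ± 95.8400 = (-105.6400, 86.0400).
The interval (-105.6400, 86.0400) contains 0, so the difference is not significant.

not significant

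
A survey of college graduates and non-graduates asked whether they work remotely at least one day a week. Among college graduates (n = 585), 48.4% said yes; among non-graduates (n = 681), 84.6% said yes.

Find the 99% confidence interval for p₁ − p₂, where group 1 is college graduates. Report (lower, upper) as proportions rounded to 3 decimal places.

(-0.426, -0.298)

The two standard errors are √(0.4840×0.5160/585) = 0.02066 and √(0.8460×0.1540/681) = 0.01383.
Because the samples are independent, SE_diff = √(0.02066² + 0.01383²) = 0.02486.
Using z* = 2.576 for 99%, ME = 2.576 × 0.02486 = 0.06404.
p̂₁ − p̂₂ = -0.3620; interval -0.3620 ± 0.06404 gives (-0.426, -0.298).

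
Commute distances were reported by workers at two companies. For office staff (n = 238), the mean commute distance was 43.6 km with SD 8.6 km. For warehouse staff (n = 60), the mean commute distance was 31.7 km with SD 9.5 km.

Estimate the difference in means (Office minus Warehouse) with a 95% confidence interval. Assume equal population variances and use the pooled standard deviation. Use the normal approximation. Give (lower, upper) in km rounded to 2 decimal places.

Pooled variance s_p² = [237·8.6² + 59·9.5²] / (238+60−2) = 77.2070, so s_p = 8.7868.
SE_diff = s_p·√(1/n₁ + 1/n₂) = 8.7868·√(1/238 + 1/60) = 1.2693.
z* = 1.960; margin = 1.960 × 1.2693 = 2.4878.
Difference = 43.6 − 31.7 = 11.9000.
11.9000 ± 2.4878 → (9.41, 14.39).

(9.41, 14.39)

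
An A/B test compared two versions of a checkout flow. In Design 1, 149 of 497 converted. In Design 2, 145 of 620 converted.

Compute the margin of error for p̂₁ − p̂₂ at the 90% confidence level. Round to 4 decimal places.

p̂₁ = 149/497 = 0.2998 and p̂₂ = 145/620 = 0.2339.
SE₁ = √(p̂₁(1−p̂₁)/n₁) = √(0.2998·0.7002/497) = 0.02055; SE₂ = √(0.2339·0.7661/620) = 0.01700.
Independent samples: SE of the difference = √(SE₁² + SE₂²) = √(0.0004223025 + 0.000289) = 0.02667.
z* for 90% confidence is 1.645, so the margin of error is 1.645 × 0.02667 = 0.04387.

0.0439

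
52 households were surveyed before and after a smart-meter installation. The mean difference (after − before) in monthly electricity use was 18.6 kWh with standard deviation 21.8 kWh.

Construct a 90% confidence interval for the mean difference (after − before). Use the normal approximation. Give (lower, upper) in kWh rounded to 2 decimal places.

(13.63, 23.57)

Paired design: SE = s_d/√n = 21.8/√52 = 3.0231.
z* = 1.645; margin of error = 1.645 × 3.0231 = 4.9730.
18.6 ± 4.9730 → (13.63, 23.57).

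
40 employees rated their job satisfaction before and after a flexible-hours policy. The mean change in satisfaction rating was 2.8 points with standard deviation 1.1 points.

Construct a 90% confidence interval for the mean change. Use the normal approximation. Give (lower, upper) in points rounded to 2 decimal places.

(2.51, 3.09)

This is a matched-pairs design, so SE = s_d/√n = 1.1/√40 = 0.1739.
Margin = 1.645 × 0.1739 = 0.2861; the interval is 2.8 ± 0.2861 = (2.51, 3.09).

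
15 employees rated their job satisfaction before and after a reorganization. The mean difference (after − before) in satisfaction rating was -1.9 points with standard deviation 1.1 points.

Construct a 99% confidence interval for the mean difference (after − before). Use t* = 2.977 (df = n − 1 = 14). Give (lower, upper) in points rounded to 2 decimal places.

Paired design: SE = s_d/√n = 1.1/√15 = 0.2840.
t* = 2.977; margin of error = 2.977 × 0.2840 = 0.8455.
-1.9 ± 0.8455 → (-2.75, -1.05).

(-2.75, -1.05)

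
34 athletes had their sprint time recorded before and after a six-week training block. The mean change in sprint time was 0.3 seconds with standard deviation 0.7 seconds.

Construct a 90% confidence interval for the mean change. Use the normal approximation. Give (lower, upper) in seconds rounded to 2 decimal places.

Paired design: SE = s_d/√n = 0.7/√34 = 0.1200.
z* = 1.645; margin of error = 1.645 × 0.1200 = 0.1974.
0.3 ± 0.1974 → (0.10, 0.50).

(0.10, 0.50)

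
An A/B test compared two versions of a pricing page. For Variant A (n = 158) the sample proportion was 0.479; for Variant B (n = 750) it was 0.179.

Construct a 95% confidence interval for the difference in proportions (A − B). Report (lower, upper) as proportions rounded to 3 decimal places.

(0.217, 0.383)

SE₁ = √(p̂₁(1−p̂₁)/n₁) = √(0.4790·0.5210/158) = 0.03974; SE₂ = √(0.1790·0.8210/750) = 0.01400.
Independent samples: SE of the difference = √(SE₁² + SE₂²) = √(0.0015792676 + 0.000196) = 0.04213.
z* for 95% confidence is 1.960, so the margin of error is 1.960 × 0.04213 = 0.08257.
Point estimate p̂₁ − p̂₂ = 0.4790 − 0.1790 = 0.3000.
0.3000 ± 0.08257 → (0.217, 0.383).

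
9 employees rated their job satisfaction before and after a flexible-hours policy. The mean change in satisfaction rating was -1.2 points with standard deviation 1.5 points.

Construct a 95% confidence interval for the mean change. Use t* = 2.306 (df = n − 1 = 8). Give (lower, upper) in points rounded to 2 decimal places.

Paired design: SE = s_d/√n = 1.5/√9 = 0.5000.
t* = 2.306; margin of error = 2.306 × 0.5000 = 1.1530.
-1.2 ± 1.1530 → (-2.35, -0.05).

(-2.35, -0.05)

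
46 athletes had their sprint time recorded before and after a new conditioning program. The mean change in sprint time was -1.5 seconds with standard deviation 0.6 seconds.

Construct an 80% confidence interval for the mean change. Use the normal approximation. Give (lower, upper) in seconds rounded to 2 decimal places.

Paired design: SE = s_d/√n = 0.6/√46 = 0.0885.
z* = 1.282; margin of error = 1.282 × 0.0885 = 0.1135.
-1.5 ± 0.1135 → (-1.61, -1.39).

(-1.61, -1.39)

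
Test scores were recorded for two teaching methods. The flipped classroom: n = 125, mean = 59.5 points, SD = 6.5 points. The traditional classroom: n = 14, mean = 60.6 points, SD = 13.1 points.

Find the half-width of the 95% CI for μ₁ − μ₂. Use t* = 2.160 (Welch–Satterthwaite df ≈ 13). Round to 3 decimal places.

Per-group SEs: s₁/√n₁ = 6.5/√125 = 0.5814, s₂/√n₂ = 13.1/√14 = 3.5011.
Unpooled SE of the difference: √(0.33802596 + 12.25770121) = 3.5490.
Margin of error = t* · SE = 2.160 × 3.5490 = 7.6658.

7.666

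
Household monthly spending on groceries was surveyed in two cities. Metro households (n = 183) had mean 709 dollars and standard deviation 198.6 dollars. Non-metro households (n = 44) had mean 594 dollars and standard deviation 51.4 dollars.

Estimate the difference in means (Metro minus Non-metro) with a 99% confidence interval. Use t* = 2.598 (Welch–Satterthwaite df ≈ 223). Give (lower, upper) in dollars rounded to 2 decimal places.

(71.87, 158.13)

SE₁ = s₁/√n₁ = 198.6/√183 = 14.6809; SE₂ = 51.4/√44 = 7.7488.
Independent samples, unequal variances: SE_diff = √(SE₁² + SE₂²) = √(215.52882481 + 60.04390144) = 16.6004.
t* = 2.598, so margin of error = 2.598 × 16.6004 = 43.1278.
Difference in means = 709 − 594 = 115.0000.
115.0000 ± 43.1278 → (71.87, 158.13).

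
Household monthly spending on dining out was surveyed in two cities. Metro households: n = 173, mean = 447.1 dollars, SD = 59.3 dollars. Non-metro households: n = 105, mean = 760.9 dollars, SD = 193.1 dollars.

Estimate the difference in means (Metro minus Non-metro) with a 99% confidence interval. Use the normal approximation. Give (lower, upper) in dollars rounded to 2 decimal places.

(-363.71, -263.89)

Standard errors of each mean: 59.3/√173 = 4.5085 and 193.1/√105 = 18.8446.
SE(x̄₁ − x̄₂) = √(4.5085² + 18.8446²) = 19.3764 for independent samples with unequal variances.
With z* = 2.576, the margin is 2.576 × 19.3764 = 49.9136.
x̄₁ − x̄₂ = 447.1 − 760.9 = -313.8000; the interval is -313.8000 ± 49.9136 = (-363.71, -263.89).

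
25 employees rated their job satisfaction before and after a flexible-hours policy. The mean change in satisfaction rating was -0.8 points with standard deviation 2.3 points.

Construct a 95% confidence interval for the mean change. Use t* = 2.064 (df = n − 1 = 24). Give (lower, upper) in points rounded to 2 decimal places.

(-1.75, 0.15)

Paired design: SE = s_d/√n = 2.3/√25 = 0.4600.
t* = 2.064; margin of error = 2.064 × 0.4600 = 0.9494.
-0.8 ± 0.9494 → (-1.75, 0.15).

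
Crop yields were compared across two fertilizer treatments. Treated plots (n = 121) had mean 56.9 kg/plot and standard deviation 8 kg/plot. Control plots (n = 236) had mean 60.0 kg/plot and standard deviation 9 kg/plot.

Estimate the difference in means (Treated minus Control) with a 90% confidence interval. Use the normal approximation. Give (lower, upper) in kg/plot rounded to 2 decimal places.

Per-group SEs: s₁/√n₁ = 8/√121 = 0.7273, s₂/√n₂ = 9/√236 = 0.5859.
Unpooled SE of the difference: √(0.52896529 + 0.34327881) = 0.9339.
Margin of error = z* · SE = 1.645 × 0.9339 = 1.5363.
x̄₁ − x̄₂ = 56.9 − 60.0 = -3.1000.
CI: -3.1000 ± 1.5363 = (-4.64, -1.56).

(-4.64, -1.56)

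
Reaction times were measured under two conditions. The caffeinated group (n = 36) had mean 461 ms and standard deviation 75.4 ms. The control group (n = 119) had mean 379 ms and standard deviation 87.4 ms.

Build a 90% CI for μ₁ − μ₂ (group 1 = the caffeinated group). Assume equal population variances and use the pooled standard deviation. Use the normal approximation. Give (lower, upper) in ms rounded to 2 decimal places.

Pooled variance s_p² = [35·75.4² + 118·87.4²] / (36+119−2) = 7191.8580, so s_p = 84.8048.
SE_diff = s_p·√(1/n₁ + 1/n₂) = 84.8048·√(1/36 + 1/119) = 16.1310.
z* = 1.645; margin = 1.645 × 16.1310 = 26.5355.
Difference = 461 − 379 = 82.0000.
82.0000 ± 26.5355 → (55.46, 108.54).

(55.46, 108.54)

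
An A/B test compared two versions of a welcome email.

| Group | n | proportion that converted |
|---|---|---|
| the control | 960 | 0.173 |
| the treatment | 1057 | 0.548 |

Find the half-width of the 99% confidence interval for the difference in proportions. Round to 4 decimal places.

0.0504

The two standard errors are √(0.1730×0.8270/960) = 0.01221 and √(0.5480×0.4520/1057) = 0.01531.
Because the samples are independent, SE_diff = √(0.01221² + 0.01531²) = 0.01958.
Using z* = 2.576 for 99%, ME = 2.576 × 0.01958 = 0.05044.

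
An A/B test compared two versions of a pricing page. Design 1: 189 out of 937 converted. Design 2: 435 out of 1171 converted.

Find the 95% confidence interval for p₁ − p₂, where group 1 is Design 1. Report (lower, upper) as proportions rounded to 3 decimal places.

(-0.208, -0.132)

First, p̂₁ = 189/937 = 0.2017; p̂₂ = 435/1171 = 0.3715.
The two standard errors are √(0.2017×0.7983/937) = 0.01311 and √(0.3715×0.6285/1171) = 0.01412.
Because the samples are independent, SE_diff = √(0.01311² + 0.01412²) = 0.01927.
Using z* = 1.960 for 95%, ME = 1.960 × 0.01927 = 0.03777.
p̂₁ − p̂₂ = -0.1698; interval -0.1698 ± 0.03777 gives (-0.208, -0.132).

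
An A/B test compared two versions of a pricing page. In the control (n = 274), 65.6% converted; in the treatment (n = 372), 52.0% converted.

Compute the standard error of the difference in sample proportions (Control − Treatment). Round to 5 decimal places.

SE₁ = √(p̂₁(1−p̂₁)/n₁) = √(0.6560·0.3440/274) = 0.02870; SE₂ = √(0.5200·0.4800/372) = 0.02590.
Independent samples: SE of the difference = √(SE₁² + SE₂²) = √(0.00082369 + 0.00067081) = 0.03866.

0.03866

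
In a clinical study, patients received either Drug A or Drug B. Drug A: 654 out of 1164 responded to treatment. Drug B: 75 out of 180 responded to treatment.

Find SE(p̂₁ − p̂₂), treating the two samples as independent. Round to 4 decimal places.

0.0395

First, p̂₁ = 654/1164 = 0.5619; p̂₂ = 75/180 = 0.4167.
The two standard errors are √(0.5619×0.4381/1164) = 0.01454 and √(0.4167×0.5833/180) = 0.03675.
Because the samples are independent, SE_diff = √(0.01454² + 0.03675²) = 0.03952.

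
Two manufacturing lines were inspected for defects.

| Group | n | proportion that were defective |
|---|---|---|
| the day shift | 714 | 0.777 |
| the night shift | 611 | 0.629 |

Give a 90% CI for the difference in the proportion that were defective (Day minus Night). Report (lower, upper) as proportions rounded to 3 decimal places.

SE₁ = √(p̂₁(1−p̂₁)/n₁) = √(0.7770·0.2230/714) = 0.01558; SE₂ = √(0.6290·0.3710/611) = 0.01954.
Independent samples: SE of the difference = √(SE₁² + SE₂²) = √(0.0002427364 + 0.0003818116) = 0.02499.
z* for 90% confidence is 1.645, so the margin of error is 1.645 × 0.02499 = 0.04111.
Point estimate p̂₁ − p̂₂ = 0.7770 − 0.6290 = 0.1480.
0.1480 ± 0.04111 → (0.107, 0.189).

(0.107, 0.189)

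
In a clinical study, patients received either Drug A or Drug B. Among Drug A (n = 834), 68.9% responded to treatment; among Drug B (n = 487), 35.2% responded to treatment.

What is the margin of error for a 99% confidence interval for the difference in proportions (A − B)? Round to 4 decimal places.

0.0694

Each SE is √(p̂(1−p̂)/n): √(0.6890·0.3110/834) = 0.01603 and √(0.3520·0.6480/487) = 0.02164.
SE(p̂₁ − p̂₂) = √(SE₁² + SE₂²) = √(0.0002569609 + 0.0004682896) = 0.02693, since the two samples are independent.
At 99% confidence z* = 2.576; margin = 2.576 × 0.02693 = 0.06937.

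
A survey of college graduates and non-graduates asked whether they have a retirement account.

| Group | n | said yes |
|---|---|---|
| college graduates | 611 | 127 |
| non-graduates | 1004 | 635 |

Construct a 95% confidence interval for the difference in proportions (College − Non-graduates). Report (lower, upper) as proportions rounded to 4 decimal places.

(-0.4685, -0.3807)

First, p̂₁ = 127/611 = 0.2079; p̂₂ = 635/1004 = 0.6325.
The two standard errors are √(0.2079×0.7921/611) = 0.01642 and √(0.6325×0.3675/1004) = 0.01522.
Because the samples are independent, SE_diff = √(0.01642² + 0.01522²) = 0.02239.
Using z* = 1.960 for 95%, ME = 1.960 × 0.02239 = 0.04388.
p̂₁ − p̂₂ = -0.4246; interval -0.4246 ± 0.04388 gives (-0.4685, -0.3807).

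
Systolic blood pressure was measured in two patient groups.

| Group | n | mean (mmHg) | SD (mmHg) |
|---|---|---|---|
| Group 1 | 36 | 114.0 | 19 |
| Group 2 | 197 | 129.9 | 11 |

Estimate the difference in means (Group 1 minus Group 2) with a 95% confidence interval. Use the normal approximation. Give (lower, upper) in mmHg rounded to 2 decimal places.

(-22.29, -9.51)

SE₁ = s₁/√n₁ = 19/√36 = 3.1667; SE₂ = 11/√197 = 0.7837.
Independent samples, unequal variances: SE_diff = √(SE₁² + SE₂²) = √(10.02798889 + 0.61418569) = 3.2622.
z* = 1.960, so margin of error = 1.960 × 3.2622 = 6.3939.
Difference in means = 114.0 − 129.9 = -15.9000.
-15.9000 ± 6.3939 → (-22.29, -9.51).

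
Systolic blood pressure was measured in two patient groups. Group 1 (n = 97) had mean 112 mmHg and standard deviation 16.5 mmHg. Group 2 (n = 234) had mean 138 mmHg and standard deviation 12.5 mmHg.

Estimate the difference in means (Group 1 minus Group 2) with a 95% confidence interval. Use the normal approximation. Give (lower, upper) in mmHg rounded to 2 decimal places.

(-29.65, -22.35)

Standard errors of each mean: 16.5/√97 = 1.6753 and 12.5/√234 = 0.8172.
SE(x̄₁ − x̄₂) = √(1.6753² + 0.8172²) = 1.8640 for independent samples with unequal variances.
With z* = 1.960, the margin is 1.960 × 1.8640 = 3.6534.
x̄₁ − x̄₂ = 112 − 138 = -26.0000; the interval is -26.0000 ± 3.6534 = (-29.65, -22.35).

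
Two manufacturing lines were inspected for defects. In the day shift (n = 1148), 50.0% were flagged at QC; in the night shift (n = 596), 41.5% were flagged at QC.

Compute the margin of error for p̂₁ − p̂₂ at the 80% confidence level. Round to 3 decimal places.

Each SE is √(p̂(1−p̂)/n): √(0.5000·0.5000/1148) = 0.01476 and √(0.4150·0.5850/596) = 0.02018.
SE(p̂₁ − p̂₂) = √(SE₁² + SE₂²) = √(0.0002178576 + 0.0004072324) = 0.02500, since the two samples are independent.
At 80% confidence z* = 1.282; margin = 1.282 × 0.02500 = 0.03205.

0.032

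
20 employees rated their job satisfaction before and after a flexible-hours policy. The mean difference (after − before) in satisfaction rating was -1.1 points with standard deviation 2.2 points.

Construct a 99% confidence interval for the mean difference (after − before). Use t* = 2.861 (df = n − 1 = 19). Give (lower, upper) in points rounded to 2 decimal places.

Paired design: SE = s_d/√n = 2.2/√20 = 0.4919.
t* = 2.861; margin of error = 2.861 × 0.4919 = 1.4073.
-1.1 ± 1.4073 → (-2.51, 0.31).

(-2.51, 0.31)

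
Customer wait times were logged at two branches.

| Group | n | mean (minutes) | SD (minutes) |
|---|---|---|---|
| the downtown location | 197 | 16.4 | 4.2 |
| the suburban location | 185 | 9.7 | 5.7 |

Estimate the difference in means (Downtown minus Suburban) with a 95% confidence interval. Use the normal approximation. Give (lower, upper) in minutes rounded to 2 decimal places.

Standard errors of each mean: 4.2/√197 = 0.2992 and 5.7/√185 = 0.4191.
SE(x̄₁ − x̄₂) = √(0.2992² + 0.4191²) = 0.5149 for independent samples with unequal variances.
With z* = 1.960, the margin is 1.960 × 0.5149 = 1.0092.
x̄₁ − x̄₂ = 16.4 − 9.7 = 6.7000; the interval is 6.7000 ± 1.0092 = (5.69, 7.71).

(5.69, 7.71)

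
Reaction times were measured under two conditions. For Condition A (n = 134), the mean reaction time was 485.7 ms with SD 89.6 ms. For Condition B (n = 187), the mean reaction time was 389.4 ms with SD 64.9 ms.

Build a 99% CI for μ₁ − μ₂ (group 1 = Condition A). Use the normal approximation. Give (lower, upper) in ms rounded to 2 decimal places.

(72.91, 119.69)

Standard errors of each mean: 89.6/√134 = 7.7403 and 64.9/√187 = 4.7460.
SE(x̄₁ − x̄₂) = √(7.7403² + 4.7460²) = 9.0795 for independent samples with unequal variances.
With z* = 2.576, the margin is 2.576 × 9.0795 = 23.3888.
x̄₁ − x̄₂ = 485.7 − 389.4 = 96.3000; the interval is 96.3000 ± 23.3888 = (72.91, 119.69).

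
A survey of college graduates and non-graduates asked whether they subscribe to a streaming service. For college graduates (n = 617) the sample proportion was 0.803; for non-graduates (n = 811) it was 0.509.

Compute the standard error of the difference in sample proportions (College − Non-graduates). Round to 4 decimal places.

Each SE is √(p̂(1−p̂)/n): √(0.8030·0.1970/617) = 0.01601 and √(0.5090·0.4910/811) = 0.01755.
SE(p̂₁ − p̂₂) = √(SE₁² + SE₂²) = √(0.0002563201 + 0.0003080025) = 0.02376, since the two samples are independent.

0.0238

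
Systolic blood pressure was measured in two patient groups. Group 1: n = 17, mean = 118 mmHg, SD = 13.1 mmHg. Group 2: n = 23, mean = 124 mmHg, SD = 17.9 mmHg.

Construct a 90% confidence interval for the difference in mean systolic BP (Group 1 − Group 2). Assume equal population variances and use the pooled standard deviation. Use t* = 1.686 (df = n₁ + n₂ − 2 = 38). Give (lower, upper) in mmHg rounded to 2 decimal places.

Pooled variance s_p² = [16·13.1² + 22·17.9²] / (17+23−2) = 257.7574, so s_p = 16.0548.
SE_diff = s_p·√(1/n₁ + 1/n₂) = 16.0548·√(1/17 + 1/23) = 5.1351.
t* = 1.686; margin = 1.686 × 5.1351 = 8.6578.
Difference = 118 − 124 = -6.0000.
-6.0000 ± 8.6578 → (-14.66, 2.66).

(-14.66, 2.66)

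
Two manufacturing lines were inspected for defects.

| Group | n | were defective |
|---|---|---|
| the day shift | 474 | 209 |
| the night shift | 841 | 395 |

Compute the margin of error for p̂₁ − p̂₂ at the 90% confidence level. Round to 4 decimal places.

p̂₁ = 209/474 = 0.4409 and p̂₂ = 395/841 = 0.4697.
SE₁ = √(p̂₁(1−p̂₁)/n₁) = √(0.4409·0.5591/474) = 0.02280; SE₂ = √(0.4697·0.5303/841) = 0.01721.
Independent samples: SE of the difference = √(SE₁² + SE₂²) = √(0.00051984 + 0.0002961841) = 0.02857.
z* for 90% confidence is 1.645, so the margin of error is 1.645 × 0.02857 = 0.04700.

0.0470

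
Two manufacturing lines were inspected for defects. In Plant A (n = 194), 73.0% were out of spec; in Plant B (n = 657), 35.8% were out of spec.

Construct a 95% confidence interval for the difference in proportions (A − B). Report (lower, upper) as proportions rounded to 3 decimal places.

SE₁ = √(p̂₁(1−p̂₁)/n₁) = √(0.7300·0.2700/194) = 0.03187; SE₂ = √(0.3580·0.6420/657) = 0.01870.
Independent samples: SE of the difference = √(SE₁² + SE₂²) = √(0.0010156969 + 0.00034969) = 0.03695.
z* for 95% confidence is 1.960, so the margin of error is 1.960 × 0.03695 = 0.07242.
Point estimate p̂₁ − p̂₂ = 0.7300 − 0.3580 = 0.3720.
0.3720 ± 0.07242 → (0.300, 0.444).

(0.300, 0.444)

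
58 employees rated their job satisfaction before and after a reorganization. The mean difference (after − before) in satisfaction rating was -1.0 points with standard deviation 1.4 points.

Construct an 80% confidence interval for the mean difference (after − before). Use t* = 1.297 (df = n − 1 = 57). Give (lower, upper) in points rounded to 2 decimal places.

This is a matched-pairs design, so SE = s_d/√n = 1.4/√58 = 0.1838.
Margin = 1.297 × 0.1838 = 0.2384; the interval is -1.0 ± 0.2384 = (-1.24, -0.76).

(-1.24, -0.76)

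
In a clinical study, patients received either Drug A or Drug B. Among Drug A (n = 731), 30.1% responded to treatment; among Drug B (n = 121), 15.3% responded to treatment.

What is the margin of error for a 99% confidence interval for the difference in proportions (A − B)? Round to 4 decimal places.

The two standard errors are √(0.3010×0.6990/731) = 0.01697 and √(0.1530×0.8470/121) = 0.03273.
Because the samples are independent, SE_diff = √(0.01697² + 0.03273²) = 0.03687.
Using z* = 2.576 for 99%, ME = 2.576 × 0.03687 = 0.09498.

0.0950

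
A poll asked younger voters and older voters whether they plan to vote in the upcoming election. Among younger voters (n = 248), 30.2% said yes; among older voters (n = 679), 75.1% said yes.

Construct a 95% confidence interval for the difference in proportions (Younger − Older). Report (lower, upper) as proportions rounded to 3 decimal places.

(-0.515, -0.383)

The two standard errors are √(0.3020×0.6980/248) = 0.02915 and √(0.7510×0.2490/679) = 0.01660.
Because the samples are independent, SE_diff = √(0.02915² + 0.01660²) = 0.03355.
Using z* = 1.960 for 95%, ME = 1.960 × 0.03355 = 0.06576.
p̂₁ − p̂₂ = -0.4490; interval -0.4490 ± 0.06576 gives (-0.515, -0.383).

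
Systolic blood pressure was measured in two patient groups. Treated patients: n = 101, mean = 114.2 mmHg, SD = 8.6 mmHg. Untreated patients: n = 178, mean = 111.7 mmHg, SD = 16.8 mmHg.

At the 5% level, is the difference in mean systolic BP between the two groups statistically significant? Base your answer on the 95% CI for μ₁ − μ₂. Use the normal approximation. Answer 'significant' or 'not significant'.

Standard errors of each mean: 8.6/√101 = 0.8557 and 16.8/√178 = 1.2592.
SE(x̄₁ − x̄₂) = √(0.8557² + 1.2592²) = 1.5224 for independent samples with unequal variances.
With z* = 1.960, the margin is 1.960 × 1.5224 = 2.9839.
x̄₁ − x̄₂ = 114.2 − 111.7 = 2.5000; the interval is 2.5000 ± 2.9839 = (-0.4839, 5.4839).
The interval (-0.4839, 5.4839) contains 0, so the difference is not significant.

not significant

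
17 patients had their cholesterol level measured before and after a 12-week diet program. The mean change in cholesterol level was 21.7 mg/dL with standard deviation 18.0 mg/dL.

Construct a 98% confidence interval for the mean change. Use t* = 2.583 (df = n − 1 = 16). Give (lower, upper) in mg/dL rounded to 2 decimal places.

(10.42, 32.98)

This is a matched-pairs design, so SE = s_d/√n = 18.0/√17 = 4.3656.
Margin = 2.583 × 4.3656 = 11.2763; the interval is 21.7 ± 11.2763 = (10.42, 32.98).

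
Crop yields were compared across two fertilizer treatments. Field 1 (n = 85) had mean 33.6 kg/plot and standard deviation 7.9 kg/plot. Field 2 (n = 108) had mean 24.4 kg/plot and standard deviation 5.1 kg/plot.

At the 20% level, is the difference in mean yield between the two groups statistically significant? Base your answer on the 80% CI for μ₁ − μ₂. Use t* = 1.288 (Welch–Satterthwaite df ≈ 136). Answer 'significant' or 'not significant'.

Per-group SEs: s₁/√n₁ = 7.9/√85 = 0.8569, s₂/√n₂ = 5.1/√108 = 0.4907.
Unpooled SE of the difference: √(0.73427761 + 0.24078649) = 0.9875.
Margin of error = t* · SE = 1.288 × 0.9875 = 1.2719.
x̄₁ − x̄₂ = 33.6 − 24.4 = 9.2000.
CI: 9.2000 ± 1.2719 = (7.9281, 10.4719).
The interval (7.9281, 10.4719) does not contain 0, so the difference is significant.

significant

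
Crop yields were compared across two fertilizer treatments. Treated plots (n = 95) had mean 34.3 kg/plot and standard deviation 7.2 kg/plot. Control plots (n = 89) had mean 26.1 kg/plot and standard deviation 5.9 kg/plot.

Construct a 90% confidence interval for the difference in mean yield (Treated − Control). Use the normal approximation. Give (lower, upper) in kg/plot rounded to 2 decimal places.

Standard errors of each mean: 7.2/√95 = 0.7387 and 5.9/√89 = 0.6254.
SE(x̄₁ − x̄₂) = √(0.7387² + 0.6254²) = 0.9679 for independent samples with unequal variances.
With z* = 1.645, the margin is 1.645 × 0.9679 = 1.5922.
x̄₁ − x̄₂ = 34.3 − 26.1 = 8.2000; the interval is 8.2000 ± 1.5922 = (6.61, 9.79).

(6.61, 9.79)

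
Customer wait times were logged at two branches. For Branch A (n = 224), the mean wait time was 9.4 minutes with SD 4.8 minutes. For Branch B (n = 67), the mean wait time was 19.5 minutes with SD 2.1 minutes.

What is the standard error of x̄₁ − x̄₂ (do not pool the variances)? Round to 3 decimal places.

Standard errors of each mean: 4.8/√224 = 0.3207 and 2.1/√67 = 0.2566.
SE(x̄₁ − x̄₂) = √(0.3207² + 0.2566²) = 0.4107 for independent samples with unequal variances.

0.411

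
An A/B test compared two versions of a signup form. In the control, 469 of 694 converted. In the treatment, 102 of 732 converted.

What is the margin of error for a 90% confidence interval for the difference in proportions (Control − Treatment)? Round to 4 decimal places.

0.0360

p̂₁ = 469/694 = 0.6758 and p̂₂ = 102/732 = 0.1393.
SE₁ = √(p̂₁(1−p̂₁)/n₁) = √(0.6758·0.3242/694) = 0.01777; SE₂ = √(0.1393·0.8607/732) = 0.01280.
Independent samples: SE of the difference = √(SE₁² + SE₂²) = √(0.0003157729 + 0.00016384) = 0.02190.
z* for 90% confidence is 1.645, so the margin of error is 1.645 × 0.02190 = 0.03603.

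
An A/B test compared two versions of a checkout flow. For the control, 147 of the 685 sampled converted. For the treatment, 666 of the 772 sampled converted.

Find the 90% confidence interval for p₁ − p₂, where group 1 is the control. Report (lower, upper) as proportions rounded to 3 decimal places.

(-0.681, -0.615)

First, p̂₁ = 147/685 = 0.2146; p̂₂ = 666/772 = 0.8627.
The two standard errors are √(0.2146×0.7854/685) = 0.01569 and √(0.8627×0.1373/772) = 0.01239.
Because the samples are independent, SE_diff = √(0.01569² + 0.01239²) = 0.01999.
Using z* = 1.645 for 90%, ME = 1.645 × 0.01999 = 0.03288.
p̂₁ − p̂₂ = -0.6481; interval -0.6481 ± 0.03288 gives (-0.681, -0.615).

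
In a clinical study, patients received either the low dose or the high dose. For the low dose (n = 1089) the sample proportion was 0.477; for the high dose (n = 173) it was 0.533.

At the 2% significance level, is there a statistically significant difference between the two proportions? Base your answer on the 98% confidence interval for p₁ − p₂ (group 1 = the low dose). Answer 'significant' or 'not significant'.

Each SE is √(p̂(1−p̂)/n): √(0.4770·0.5230/1089) = 0.01514 and √(0.5330·0.4670/173) = 0.03793.
SE(p̂₁ − p̂₂) = √(SE₁² + SE₂²) = √(0.0002292196 + 0.0014386849) = 0.04084, since the two samples are independent.
At 98% confidence z* = 2.326; margin = 2.326 × 0.04084 = 0.09499.
The difference is 0.4770 − 0.5330 = -0.0560, so the interval is -0.0560 ± 0.09499 = (-0.15099, 0.03899).
The interval (-0.15099, 0.03899) contains 0, so the difference is not significant.

not significant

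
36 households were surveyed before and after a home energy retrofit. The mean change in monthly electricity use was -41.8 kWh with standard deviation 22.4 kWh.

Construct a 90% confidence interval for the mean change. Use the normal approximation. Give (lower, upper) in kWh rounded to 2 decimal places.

(-47.94, -35.66)

This is a matched-pairs design, so SE = s_d/√n = 22.4/√36 = 3.7333.
Margin = 1.645 × 3.7333 = 6.1413; the interval is -41.8 ± 6.1413 = (-47.94, -35.66).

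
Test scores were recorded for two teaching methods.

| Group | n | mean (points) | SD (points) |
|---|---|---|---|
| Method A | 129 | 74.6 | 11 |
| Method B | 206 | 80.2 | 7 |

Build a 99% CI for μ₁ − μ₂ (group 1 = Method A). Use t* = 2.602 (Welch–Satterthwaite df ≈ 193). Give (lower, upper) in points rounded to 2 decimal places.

Standard errors of each mean: 11/√129 = 0.9685 and 7/√206 = 0.4877.
SE(x̄₁ − x̄₂) = √(0.9685² + 0.4877²) = 1.0844 for independent samples with unequal variances.
With t* = 2.602, the margin is 2.602 × 1.0844 = 2.8216.
x̄₁ − x̄₂ = 74.6 − 80.2 = -5.6000; the interval is -5.6000 ± 2.8216 = (-8.42, -2.78).

(-8.42, -2.78)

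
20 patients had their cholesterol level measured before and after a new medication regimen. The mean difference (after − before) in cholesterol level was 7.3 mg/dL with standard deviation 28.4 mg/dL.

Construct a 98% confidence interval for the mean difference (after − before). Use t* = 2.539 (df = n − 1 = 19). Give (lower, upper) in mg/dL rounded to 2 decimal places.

(-8.82, 23.42)

This is a matched-pairs design, so SE = s_d/√n = 28.4/√20 = 6.3504.
Margin = 2.539 × 6.3504 = 16.1237; the interval is 7.3 ± 16.1237 = (-8.82, 23.42).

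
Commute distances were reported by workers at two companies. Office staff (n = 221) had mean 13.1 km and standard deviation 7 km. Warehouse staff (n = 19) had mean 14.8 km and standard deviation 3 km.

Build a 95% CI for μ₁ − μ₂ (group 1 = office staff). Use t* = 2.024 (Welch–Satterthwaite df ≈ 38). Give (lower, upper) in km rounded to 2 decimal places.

(-3.39, -0.01)

Standard errors of each mean: 7/√221 = 0.4709 and 3/√19 = 0.6882.
SE(x̄₁ − x̄₂) = √(0.4709² + 0.6882²) = 0.8339 for independent samples with unequal variances.
With t* = 2.024, the margin is 2.024 × 0.8339 = 1.6878.
x̄₁ − x̄₂ = 13.1 − 14.8 = -1.7000; the interval is -1.7000 ± 1.6878 = (-3.39, -0.01).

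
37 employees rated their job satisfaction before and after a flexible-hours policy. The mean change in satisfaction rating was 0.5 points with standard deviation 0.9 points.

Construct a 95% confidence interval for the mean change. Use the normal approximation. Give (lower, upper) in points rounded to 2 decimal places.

This is a matched-pairs design, so SE = s_d/√n = 0.9/√37 = 0.1480.
Margin = 1.960 × 0.1480 = 0.2901; the interval is 0.5 ± 0.2901 = (0.21, 0.79).

(0.21, 0.79)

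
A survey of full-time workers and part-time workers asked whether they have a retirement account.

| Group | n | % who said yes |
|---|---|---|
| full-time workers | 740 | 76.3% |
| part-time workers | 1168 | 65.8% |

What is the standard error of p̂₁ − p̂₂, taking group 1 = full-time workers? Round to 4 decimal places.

SE₁ = √(p̂₁(1−p̂₁)/n₁) = √(0.7630·0.2370/740) = 0.01563; SE₂ = √(0.6580·0.3420/1168) = 0.01388.
Independent samples: SE of the difference = √(SE₁² + SE₂²) = √(0.0002442969 + 0.0001926544) = 0.02090.

0.0209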